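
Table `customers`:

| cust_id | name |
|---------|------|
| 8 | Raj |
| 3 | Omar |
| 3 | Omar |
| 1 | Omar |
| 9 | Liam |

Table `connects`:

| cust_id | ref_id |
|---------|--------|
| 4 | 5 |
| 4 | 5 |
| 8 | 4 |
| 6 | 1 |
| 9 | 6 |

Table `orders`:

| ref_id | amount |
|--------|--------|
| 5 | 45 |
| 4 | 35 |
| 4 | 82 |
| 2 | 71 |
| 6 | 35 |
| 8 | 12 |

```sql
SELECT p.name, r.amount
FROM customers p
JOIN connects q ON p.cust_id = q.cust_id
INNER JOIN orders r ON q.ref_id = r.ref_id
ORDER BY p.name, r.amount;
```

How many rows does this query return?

3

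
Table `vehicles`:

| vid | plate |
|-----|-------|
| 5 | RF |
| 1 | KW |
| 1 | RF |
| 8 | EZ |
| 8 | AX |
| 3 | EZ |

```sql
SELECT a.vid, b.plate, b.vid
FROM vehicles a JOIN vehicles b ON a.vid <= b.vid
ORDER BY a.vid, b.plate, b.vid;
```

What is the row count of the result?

23

INNER JOIN keeps only pairs where the ON condition holds.
Matching on a.vid <= b.vid.
Matched pairs: 23.
Total: 23 rows.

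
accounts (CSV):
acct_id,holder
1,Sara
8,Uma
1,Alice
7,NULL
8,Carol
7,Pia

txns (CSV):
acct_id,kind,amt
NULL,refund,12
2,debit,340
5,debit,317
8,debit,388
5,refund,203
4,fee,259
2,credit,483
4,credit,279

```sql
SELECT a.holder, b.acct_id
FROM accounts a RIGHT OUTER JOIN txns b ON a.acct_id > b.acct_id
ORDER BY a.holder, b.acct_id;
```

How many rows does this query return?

26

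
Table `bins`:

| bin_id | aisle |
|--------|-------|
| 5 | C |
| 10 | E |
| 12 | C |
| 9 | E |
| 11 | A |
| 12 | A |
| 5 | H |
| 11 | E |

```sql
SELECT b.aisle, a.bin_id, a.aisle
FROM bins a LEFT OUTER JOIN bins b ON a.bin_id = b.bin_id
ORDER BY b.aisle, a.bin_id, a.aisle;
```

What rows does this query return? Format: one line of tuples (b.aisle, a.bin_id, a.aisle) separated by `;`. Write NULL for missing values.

(A, 11, A); (A, 11, E); (A, 12, A); (A, 12, C); (C, 5, C); (C, 5, H); (C, 12, A); (C, 12, C); (E, 9, E); (E, 10, E); (E, 11, A); (E, 11, E); (H, 5, C); (H, 5, H)

LEFT JOIN keeps every row from `bins a`; unmatched rows get NULL for `bins b`'s columns.
Matching on a.bin_id = b.bin_id.
- a[0] bin_id=5 → 2 match(es) in b → 2 row(s).
- a[1] bin_id=10 → 1 match(es) in b → 1 row(s).
- a[2] bin_id=12 → 2 match(es) in b → 2 row(s).
- a[3] bin_id=9 → 1 match(es) in b → 1 row(s).
- a[4] bin_id=11 → 2 match(es) in b → 2 row(s).
- a[5] bin_id=12 → 2 match(es) in b → 2 row(s).
- a[6] bin_id=5 → 2 match(es) in b → 2 row(s).
- a[7] bin_id=11 → 2 match(es) in b → 2 row(s).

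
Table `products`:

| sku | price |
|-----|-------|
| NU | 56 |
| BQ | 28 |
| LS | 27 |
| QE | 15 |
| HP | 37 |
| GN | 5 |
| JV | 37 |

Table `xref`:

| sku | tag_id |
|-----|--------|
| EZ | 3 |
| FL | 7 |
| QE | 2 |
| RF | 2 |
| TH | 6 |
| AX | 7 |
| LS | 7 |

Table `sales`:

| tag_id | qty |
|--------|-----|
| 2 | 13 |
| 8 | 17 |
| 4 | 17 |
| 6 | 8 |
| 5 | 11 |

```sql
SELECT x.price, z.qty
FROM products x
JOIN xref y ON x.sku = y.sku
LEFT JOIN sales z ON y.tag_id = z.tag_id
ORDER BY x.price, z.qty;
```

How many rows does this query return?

Joins associate left-to-right: products INNER JOIN xref on sku gives 2 intermediate row(s).
Then LEFT JOIN `sales z` on tag_id: each of those 2 rows is kept; rows whose y.tag_id has no match in z get NULL for z's columns.
Result: 2 row(s).

2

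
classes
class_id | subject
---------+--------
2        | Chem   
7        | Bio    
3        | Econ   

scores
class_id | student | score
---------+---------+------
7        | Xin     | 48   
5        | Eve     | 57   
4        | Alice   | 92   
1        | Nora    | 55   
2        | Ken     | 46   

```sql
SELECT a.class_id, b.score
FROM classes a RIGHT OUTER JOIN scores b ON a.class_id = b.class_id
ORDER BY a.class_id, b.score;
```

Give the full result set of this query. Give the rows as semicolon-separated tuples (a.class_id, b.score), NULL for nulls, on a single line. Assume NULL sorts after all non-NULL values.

RIGHT JOIN keeps every row from `scores`; unmatched rows get NULL for `classes`'s columns.
Matching on a.class_id = b.class_id.
- a row (class_id=2): matches 1 b row(s) → 1 output row(s).
- a row (class_id=7): matches 1 b row(s) → 1 output row(s).
- a row (class_id=3): no match.
- 3 b row(s) had no a match → kept, a columns NULL.
After projecting and ordering:
a.class_id | b.score
2 | 46
7 | 48
NULL | 55
NULL | 57
NULL | 92

(2, 46); (7, 48); (NULL, 55); (NULL, 57); (NULL, 92)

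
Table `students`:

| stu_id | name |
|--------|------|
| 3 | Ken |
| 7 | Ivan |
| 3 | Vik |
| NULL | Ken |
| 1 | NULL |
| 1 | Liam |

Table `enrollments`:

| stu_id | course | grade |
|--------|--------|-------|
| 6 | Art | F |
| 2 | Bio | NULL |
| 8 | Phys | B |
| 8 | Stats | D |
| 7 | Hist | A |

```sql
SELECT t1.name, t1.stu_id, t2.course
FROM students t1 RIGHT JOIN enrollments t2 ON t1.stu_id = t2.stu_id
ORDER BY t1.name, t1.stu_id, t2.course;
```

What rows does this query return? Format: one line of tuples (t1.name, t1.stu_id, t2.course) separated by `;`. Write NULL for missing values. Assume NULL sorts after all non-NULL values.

(Ivan, 7, Hist); (NULL, NULL, Art); (NULL, NULL, Bio); (NULL, NULL, Phys); (NULL, NULL, Stats)

RIGHT JOIN keeps every row from `enrollments`; unmatched rows get NULL for `students`'s columns.
Matching on t1.stu_id = t2.stu_id. A NULL in a compared column never satisfies the condition.
- t1[0] stu_id=3 → no match.
- t1[1] stu_id=7 → 1 match(es) in t2 → 1 row(s).
- t1[2] stu_id=3 → no match.
- t1[3] stu_id=NULL → no match.
- t1[4] stu_id=1 → no match.
- t1[5] stu_id=1 → no match.
- 4 t2 row(s) had no t1 match → kept, t1 columns NULL.
After projecting and ordering:
t1.name | t1.stu_id | t2.course
Ivan | 7 | Hist
NULL | NULL | Art
NULL | NULL | Bio
NULL | NULL | Phys
NULL | NULL | Stats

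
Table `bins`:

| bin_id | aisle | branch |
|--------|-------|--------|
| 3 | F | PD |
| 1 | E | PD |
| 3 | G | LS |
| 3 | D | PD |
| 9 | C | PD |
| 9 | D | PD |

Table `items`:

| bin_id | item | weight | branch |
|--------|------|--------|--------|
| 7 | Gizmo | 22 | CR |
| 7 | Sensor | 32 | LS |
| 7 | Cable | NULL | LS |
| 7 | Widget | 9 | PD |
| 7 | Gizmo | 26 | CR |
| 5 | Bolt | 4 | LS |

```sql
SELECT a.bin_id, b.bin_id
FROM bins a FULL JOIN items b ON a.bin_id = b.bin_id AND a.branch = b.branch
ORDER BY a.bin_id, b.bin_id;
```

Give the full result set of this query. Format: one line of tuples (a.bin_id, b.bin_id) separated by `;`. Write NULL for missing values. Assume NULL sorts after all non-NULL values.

FULL OUTER JOIN keeps every row from both sides; unmatched rows get NULL for the other side's columns.
Matching on a.bin_id = b.bin_id AND a.branch = b.branch.
- bin_id=3, branch=PD: no b row matches, row kept with b columns NULL.
- bin_id=1, branch=PD: no b row matches, row kept with b columns NULL.
- bin_id=3, branch=LS: no b row matches, row kept with b columns NULL.
- bin_id=3, branch=PD: no b row matches, row kept with b columns NULL.
- bin_id=9, branch=PD: no b row matches, row kept with b columns NULL.
- bin_id=9, branch=PD: no b row matches, row kept with b columns NULL.
- 6 b row(s) had no a match → kept, a columns NULL.

(1, NULL); (3, NULL); (3, NULL); (3, NULL); (9, NULL); (9, NULL); (NULL, 5); (NULL, 7); (NULL, 7); (NULL, 7); (NULL, 7); (NULL, 7)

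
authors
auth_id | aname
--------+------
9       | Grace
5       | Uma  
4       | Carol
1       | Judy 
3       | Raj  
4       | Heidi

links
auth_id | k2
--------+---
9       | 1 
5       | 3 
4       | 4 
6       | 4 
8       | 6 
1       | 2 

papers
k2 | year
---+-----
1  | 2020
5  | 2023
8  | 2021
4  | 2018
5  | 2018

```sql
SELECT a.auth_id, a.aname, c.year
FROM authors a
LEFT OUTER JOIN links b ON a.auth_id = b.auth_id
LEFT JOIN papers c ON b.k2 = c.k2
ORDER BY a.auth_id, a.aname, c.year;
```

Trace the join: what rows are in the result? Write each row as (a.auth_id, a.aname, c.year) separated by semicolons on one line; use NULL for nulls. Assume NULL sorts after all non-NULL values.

(1, Judy, NULL); (3, Raj, NULL); (4, Carol, 2018); (4, Heidi, 2018); (5, Uma, NULL); (9, Grace, 2020)

Step 1 — a LEFT JOIN b on auth_id → 6 row(s).
Then LEFT JOIN `papers c` on k2: each of those 6 rows is kept; rows whose b.k2 has no match in c get NULL for c's columns.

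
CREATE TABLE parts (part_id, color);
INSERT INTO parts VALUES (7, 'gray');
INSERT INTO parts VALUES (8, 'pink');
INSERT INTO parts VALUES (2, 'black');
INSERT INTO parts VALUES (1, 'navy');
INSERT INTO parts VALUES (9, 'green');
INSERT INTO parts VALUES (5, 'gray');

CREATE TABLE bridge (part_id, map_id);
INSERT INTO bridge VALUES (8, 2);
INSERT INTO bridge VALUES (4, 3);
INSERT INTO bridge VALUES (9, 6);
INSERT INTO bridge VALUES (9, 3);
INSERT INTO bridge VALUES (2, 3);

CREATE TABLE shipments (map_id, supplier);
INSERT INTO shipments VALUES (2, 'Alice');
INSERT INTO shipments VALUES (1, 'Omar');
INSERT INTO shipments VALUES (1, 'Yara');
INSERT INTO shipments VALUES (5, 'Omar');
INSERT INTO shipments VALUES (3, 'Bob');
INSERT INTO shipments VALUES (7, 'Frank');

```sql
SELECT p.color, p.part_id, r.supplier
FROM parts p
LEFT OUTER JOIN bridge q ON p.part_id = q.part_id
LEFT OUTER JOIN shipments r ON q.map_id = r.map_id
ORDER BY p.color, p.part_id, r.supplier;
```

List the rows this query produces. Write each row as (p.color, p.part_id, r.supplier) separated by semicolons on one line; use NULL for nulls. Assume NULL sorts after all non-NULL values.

Step 1 — p LEFT JOIN q on part_id → 7 row(s).
Then LEFT JOIN `shipments r` on map_id: each of those 7 rows is kept; rows whose q.map_id has no match in r get NULL for r's columns.

(black, 2, Bob); (gray, 5, NULL); (gray, 7, NULL); (green, 9, Bob); (green, 9, NULL); (navy, 1, NULL); (pink, 8, Alice)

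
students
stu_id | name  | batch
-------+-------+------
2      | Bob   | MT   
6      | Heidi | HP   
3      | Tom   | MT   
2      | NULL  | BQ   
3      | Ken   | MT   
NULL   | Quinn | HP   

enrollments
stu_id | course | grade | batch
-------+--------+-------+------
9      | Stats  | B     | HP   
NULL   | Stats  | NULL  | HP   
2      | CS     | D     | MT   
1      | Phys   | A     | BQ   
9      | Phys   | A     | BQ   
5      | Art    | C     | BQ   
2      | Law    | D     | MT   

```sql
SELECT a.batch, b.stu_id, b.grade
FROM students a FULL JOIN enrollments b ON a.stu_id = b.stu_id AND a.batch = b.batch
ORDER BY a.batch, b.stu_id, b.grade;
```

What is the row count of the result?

FULL OUTER JOIN keeps every row from both sides; unmatched rows get NULL for the other side's columns.
Matching on a.stu_id = b.stu_id AND a.batch = b.batch. A NULL in a compared column never satisfies the condition.
Matched pairs: 2; unmatched a rows kept: 5; unmatched b rows kept: 5.
Total: 2 matched + 10 padded = 12 rows.

12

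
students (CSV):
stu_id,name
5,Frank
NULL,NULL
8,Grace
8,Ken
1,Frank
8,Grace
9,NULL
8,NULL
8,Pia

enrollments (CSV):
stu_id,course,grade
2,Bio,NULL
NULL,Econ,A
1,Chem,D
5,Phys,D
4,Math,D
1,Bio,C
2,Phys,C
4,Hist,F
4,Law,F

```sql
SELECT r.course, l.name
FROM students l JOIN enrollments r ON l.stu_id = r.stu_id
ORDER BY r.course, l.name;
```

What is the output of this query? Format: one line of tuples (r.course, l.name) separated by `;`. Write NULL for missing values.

INNER JOIN keeps only pairs where the ON condition holds.
Matching on l.stu_id = r.stu_id. A NULL in a compared column never satisfies the condition.
- stu_id=5: 1 matching r row(s), so 1 row(s) emitted.
- stu_id=NULL: no matching r row, dropped.
- stu_id=8: no matching r row, dropped.
- stu_id=8: no matching r row, dropped.
- stu_id=1: 2 matching r row(s), so 2 row(s) emitted.
- stu_id=8: no matching r row, dropped.
- stu_id=9: no matching r row, dropped.
- stu_id=8: no matching r row, dropped.
- stu_id=8: no matching r row, dropped.
After projecting and ordering:
r.course | l.name
Bio | Frank
Chem | Frank
Phys | Frank

(Bio, Frank); (Chem, Frank); (Phys, Frank)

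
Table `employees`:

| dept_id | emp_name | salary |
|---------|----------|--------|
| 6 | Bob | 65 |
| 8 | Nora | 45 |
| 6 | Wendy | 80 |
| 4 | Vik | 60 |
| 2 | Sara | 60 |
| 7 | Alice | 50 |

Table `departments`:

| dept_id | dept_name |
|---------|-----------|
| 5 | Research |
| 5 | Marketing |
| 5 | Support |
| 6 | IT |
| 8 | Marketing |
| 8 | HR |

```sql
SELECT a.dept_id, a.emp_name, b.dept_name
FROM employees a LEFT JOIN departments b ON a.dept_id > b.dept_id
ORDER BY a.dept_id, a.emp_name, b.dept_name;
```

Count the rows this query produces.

16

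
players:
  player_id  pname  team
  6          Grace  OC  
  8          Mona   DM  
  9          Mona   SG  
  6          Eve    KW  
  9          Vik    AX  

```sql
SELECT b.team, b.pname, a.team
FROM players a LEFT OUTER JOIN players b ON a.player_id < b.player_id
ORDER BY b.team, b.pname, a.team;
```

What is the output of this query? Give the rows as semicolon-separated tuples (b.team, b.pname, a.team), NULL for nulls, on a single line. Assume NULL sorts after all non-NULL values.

LEFT JOIN keeps every row from `players a`; unmatched rows get NULL for `players b`'s columns.
Matching on a.player_id < b.player_id.
- player_id=6: 3 matching b row(s), so 3 row(s) emitted.
- player_id=8: 2 matching b row(s), so 2 row(s) emitted.
- player_id=9: no b row matches, row kept with b columns NULL.
- player_id=6: 3 matching b row(s), so 3 row(s) emitted.
- player_id=9: no b row matches, row kept with b columns NULL.
After projecting and ordering:
b.team | b.pname | a.team
AX | Vik | DM
AX | Vik | KW
AX | Vik | OC
DM | Mona | KW
DM | Mona | OC
SG | Mona | DM
SG | Mona | KW
SG | Mona | OC
NULL | NULL | AX
NULL | NULL | SG

(AX, Vik, DM); (AX, Vik, KW); (AX, Vik, OC); (DM, Mona, KW); (DM, Mona, OC); (SG, Mona, DM); (SG, Mona, KW); (SG, Mona, OC); (NULL, NULL, AX); (NULL, NULL, SG)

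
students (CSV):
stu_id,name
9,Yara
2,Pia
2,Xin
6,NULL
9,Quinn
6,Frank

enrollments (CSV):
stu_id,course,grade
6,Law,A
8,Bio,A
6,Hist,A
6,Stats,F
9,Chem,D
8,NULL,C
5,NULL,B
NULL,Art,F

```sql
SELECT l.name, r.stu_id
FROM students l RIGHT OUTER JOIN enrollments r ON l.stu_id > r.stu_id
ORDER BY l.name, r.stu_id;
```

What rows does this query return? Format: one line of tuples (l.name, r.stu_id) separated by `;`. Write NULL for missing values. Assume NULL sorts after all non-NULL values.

RIGHT JOIN keeps every row from `enrollments`; unmatched rows get NULL for `students`'s columns.
Matching on l.stu_id > r.stu_id. A NULL in a compared column never satisfies the condition.
- l[0] stu_id=9 → 6 match(es) in r → 6 row(s).
- l[1] stu_id=2 → no match.
- l[2] stu_id=2 → no match.
- l[3] stu_id=6 → 1 match(es) in r → 1 row(s).
- l[4] stu_id=9 → 6 match(es) in r → 6 row(s).
- l[5] stu_id=6 → 1 match(es) in r → 1 row(s).
- plus 2 unmatched r row(s), each kept with NULL l columns.

(Frank, 5); (Quinn, 5); (Quinn, 6); (Quinn, 6); (Quinn, 6); (Quinn, 8); (Quinn, 8); (Yara, 5); (Yara, 6); (Yara, 6); (Yara, 6); (Yara, 8); (Yara, 8); (NULL, 5); (NULL, 9); (NULL, NULL)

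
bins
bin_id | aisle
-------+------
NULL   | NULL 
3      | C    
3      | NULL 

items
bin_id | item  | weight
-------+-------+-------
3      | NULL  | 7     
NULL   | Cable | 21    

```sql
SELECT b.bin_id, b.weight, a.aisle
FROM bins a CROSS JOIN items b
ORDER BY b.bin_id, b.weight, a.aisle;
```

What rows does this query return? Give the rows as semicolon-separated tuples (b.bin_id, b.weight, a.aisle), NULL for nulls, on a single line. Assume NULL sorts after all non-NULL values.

(3, 7, C); (3, 7, NULL); (3, 7, NULL); (NULL, 21, C); (NULL, 21, NULL); (NULL, 21, NULL)

CROSS JOIN pairs every row of `bins` with every row of `items`: 3 × 2 = 6 rows.
After projecting and ordering:
b.bin_id | b.weight | a.aisle
3 | 7 | C
3 | 7 | NULL
3 | 7 | NULL
NULL | 21 | C
NULL | 21 | NULL
NULL | 21 | NULL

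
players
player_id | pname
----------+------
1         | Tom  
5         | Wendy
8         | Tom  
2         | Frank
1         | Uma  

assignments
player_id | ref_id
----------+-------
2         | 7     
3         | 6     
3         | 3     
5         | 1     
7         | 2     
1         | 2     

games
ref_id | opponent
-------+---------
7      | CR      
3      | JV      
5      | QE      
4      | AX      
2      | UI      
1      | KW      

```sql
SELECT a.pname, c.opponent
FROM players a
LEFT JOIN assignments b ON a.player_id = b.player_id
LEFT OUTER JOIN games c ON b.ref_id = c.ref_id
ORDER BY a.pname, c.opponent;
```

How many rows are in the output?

5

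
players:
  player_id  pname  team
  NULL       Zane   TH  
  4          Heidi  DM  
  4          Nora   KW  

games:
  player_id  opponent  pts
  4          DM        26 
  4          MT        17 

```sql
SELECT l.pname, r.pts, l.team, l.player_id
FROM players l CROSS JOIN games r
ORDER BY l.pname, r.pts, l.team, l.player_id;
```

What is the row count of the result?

6

CROSS JOIN pairs every row of `players` with every row of `games`: 3 × 2 = 6 rows.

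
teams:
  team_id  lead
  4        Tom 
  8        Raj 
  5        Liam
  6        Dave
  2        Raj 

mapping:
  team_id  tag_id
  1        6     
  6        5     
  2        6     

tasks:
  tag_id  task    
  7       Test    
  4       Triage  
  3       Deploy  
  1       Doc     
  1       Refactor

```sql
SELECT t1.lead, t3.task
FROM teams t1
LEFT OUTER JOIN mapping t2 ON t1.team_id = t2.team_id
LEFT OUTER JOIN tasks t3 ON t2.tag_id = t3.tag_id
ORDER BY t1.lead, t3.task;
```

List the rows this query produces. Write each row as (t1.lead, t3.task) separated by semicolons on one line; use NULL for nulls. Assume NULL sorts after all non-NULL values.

(Dave, NULL); (Liam, NULL); (Raj, NULL); (Raj, NULL); (Tom, NULL)

Evaluate left to right. First `teams t1 LEFT JOIN mapping t2` on team_id: 5 row(s).
Then LEFT JOIN `tasks t3` on tag_id: each of those 5 rows is kept; rows whose t2.tag_id has no match in t3 get NULL for t3's columns.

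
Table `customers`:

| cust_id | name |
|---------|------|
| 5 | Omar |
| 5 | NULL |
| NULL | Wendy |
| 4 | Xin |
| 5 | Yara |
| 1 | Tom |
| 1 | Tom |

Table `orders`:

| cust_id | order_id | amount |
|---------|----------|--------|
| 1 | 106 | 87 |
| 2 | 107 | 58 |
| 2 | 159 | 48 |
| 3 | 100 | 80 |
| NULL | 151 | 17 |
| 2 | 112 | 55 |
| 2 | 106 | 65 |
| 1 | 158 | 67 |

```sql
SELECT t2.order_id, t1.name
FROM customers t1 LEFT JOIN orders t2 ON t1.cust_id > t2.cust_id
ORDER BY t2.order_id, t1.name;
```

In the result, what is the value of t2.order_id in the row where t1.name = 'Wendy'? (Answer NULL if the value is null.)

NULL

LEFT JOIN keeps every row from `customers`; unmatched rows get NULL for `orders`'s columns.
Matching on t1.cust_id > t2.cust_id. A NULL in a compared column never satisfies the condition.
Matched pairs: 28; unmatched t1 rows kept: 3.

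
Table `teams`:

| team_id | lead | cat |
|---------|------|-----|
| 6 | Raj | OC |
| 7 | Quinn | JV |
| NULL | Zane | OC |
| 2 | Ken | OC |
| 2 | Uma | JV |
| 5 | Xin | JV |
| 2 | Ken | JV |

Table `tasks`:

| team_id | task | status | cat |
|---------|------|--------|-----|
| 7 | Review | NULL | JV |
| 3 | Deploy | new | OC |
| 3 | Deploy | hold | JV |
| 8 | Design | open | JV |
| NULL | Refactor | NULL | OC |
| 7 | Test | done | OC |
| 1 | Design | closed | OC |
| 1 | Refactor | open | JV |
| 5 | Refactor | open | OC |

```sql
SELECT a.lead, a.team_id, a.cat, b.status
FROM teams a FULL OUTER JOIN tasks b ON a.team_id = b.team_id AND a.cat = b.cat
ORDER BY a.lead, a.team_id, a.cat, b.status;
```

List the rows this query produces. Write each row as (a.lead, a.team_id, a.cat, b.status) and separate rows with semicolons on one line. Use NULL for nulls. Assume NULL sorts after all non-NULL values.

(Ken, 2, JV, NULL); (Ken, 2, OC, NULL); (Quinn, 7, JV, NULL); (Raj, 6, OC, NULL); (Uma, 2, JV, NULL); (Xin, 5, JV, NULL); (Zane, NULL, OC, NULL); (NULL, NULL, NULL, closed); (NULL, NULL, NULL, done); (NULL, NULL, NULL, hold); (NULL, NULL, NULL, new); (NULL, NULL, NULL, open); (NULL, NULL, NULL, open); (NULL, NULL, NULL, open); (NULL, NULL, NULL, NULL)

FULL OUTER JOIN keeps every row from both sides; unmatched rows get NULL for the other side's columns.
Matching on a.team_id = b.team_id AND a.cat = b.cat. A NULL in a compared column never satisfies the condition.
- a (team_id=6, cat=OC) has no partner → padded with NULL.
- a (team_id=7, cat=JV) pairs with 1 row(s) of b.
- a (team_id=NULL, cat=OC) has no partner → padded with NULL.
- a (team_id=2, cat=OC) has no partner → padded with NULL.
- a (team_id=2, cat=JV) has no partner → padded with NULL.
- a (team_id=5, cat=JV) has no partner → padded with NULL.
- a (team_id=2, cat=JV) has no partner → padded with NULL.
- plus 8 unmatched b row(s), each kept with NULL a columns.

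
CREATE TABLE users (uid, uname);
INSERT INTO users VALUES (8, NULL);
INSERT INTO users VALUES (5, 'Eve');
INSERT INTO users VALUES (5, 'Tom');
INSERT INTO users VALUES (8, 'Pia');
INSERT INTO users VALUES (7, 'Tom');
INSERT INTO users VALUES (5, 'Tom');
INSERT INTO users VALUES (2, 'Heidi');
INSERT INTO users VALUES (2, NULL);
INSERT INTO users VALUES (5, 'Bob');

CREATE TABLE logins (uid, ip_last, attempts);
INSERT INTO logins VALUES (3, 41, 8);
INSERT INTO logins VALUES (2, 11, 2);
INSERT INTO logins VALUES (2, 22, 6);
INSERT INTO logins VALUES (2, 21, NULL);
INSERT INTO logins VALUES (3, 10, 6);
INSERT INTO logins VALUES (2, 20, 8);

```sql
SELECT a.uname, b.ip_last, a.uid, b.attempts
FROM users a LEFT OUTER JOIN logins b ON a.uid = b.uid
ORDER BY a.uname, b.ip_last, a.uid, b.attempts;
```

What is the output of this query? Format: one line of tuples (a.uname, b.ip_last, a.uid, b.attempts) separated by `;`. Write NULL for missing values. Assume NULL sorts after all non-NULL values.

LEFT JOIN keeps every row from `users`; unmatched rows get NULL for `logins`'s columns.
Matching on a.uid = b.uid.
- a (uid=8) has no partner → padded with NULL.
- a (uid=5) has no partner → padded with NULL.
- a (uid=5) has no partner → padded with NULL.
- a (uid=8) has no partner → padded with NULL.
- a (uid=7) has no partner → padded with NULL.
- a (uid=5) has no partner → padded with NULL.
- a (uid=2) pairs with 4 row(s) of b.
- a (uid=2) pairs with 4 row(s) of b.
- a (uid=5) has no partner → padded with NULL.

(Bob, NULL, 5, NULL); (Eve, NULL, 5, NULL); (Heidi, 11, 2, 2); (Heidi, 20, 2, 8); (Heidi, 21, 2, NULL); (Heidi, 22, 2, 6); (Pia, NULL, 8, NULL); (Tom, NULL, 5, NULL); (Tom, NULL, 5, NULL); (Tom, NULL, 7, NULL); (NULL, 11, 2, 2); (NULL, 20, 2, 8); (NULL, 21, 2, NULL); (NULL, 22, 2, 6); (NULL, NULL, 8, NULL)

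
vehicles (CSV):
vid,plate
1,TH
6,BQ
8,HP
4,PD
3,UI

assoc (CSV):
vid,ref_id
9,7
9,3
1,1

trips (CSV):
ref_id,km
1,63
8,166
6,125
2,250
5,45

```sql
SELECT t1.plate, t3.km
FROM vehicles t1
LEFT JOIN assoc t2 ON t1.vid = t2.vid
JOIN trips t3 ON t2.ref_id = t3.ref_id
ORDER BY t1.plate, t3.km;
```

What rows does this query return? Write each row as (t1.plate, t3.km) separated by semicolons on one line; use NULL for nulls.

Evaluate left to right. First `vehicles t1 LEFT JOIN assoc t2` on vid: 5 row(s).
Then INNER JOIN `trips t3` on ref_id: keep only rows whose t2.ref_id appears in t3.

(TH, 63)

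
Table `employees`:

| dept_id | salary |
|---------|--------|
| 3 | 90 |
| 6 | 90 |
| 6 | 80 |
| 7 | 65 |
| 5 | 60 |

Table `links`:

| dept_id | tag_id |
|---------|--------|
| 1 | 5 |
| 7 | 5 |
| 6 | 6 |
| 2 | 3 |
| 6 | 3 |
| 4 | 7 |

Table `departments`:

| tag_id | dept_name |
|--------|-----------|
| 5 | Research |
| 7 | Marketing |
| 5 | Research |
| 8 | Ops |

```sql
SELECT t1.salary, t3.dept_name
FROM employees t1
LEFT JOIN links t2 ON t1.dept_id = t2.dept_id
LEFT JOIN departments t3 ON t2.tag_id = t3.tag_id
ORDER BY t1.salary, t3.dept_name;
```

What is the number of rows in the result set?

8

Joins associate left-to-right: employees LEFT JOIN links on dept_id gives 7 intermediate row(s).
Then LEFT JOIN `departments t3` on tag_id: each of those 7 rows is kept; rows whose t2.tag_id has no match in t3 get NULL for t3's columns.
Result: 8 row(s).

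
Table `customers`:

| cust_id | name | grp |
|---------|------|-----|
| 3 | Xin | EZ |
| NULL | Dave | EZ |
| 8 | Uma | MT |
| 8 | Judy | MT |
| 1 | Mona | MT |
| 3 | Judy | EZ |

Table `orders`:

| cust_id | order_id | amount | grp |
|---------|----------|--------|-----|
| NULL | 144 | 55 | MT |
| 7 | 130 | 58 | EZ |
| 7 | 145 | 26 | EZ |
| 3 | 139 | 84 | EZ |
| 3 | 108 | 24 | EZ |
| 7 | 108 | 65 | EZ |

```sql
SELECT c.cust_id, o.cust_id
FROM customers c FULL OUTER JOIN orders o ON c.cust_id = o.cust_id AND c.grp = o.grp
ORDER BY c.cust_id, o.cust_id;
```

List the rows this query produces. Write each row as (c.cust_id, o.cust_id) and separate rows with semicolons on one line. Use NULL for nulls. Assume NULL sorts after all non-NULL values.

FULL OUTER JOIN keeps every row from both sides; unmatched rows get NULL for the other side's columns.
Matching on c.cust_id = o.cust_id AND c.grp = o.grp. A NULL in a compared column never satisfies the condition.
Matched pairs: 4; unmatched c rows kept: 4; unmatched o rows kept: 4.

(1, NULL); (3, 3); (3, 3); (3, 3); (3, 3); (8, NULL); (8, NULL); (NULL, 7); (NULL, 7); (NULL, 7); (NULL, NULL); (NULL, NULL)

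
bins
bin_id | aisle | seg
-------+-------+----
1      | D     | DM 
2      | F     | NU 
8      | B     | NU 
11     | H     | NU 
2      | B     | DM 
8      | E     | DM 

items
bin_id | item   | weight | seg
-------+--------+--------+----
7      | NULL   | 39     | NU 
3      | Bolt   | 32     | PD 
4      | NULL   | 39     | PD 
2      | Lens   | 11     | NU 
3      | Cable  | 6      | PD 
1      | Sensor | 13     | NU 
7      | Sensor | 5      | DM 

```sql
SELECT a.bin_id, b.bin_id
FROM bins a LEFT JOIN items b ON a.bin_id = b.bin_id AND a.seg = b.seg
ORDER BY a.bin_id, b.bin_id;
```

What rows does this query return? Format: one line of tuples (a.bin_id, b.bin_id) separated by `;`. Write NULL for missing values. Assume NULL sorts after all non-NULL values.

LEFT JOIN keeps every row from `bins`; unmatched rows get NULL for `items`'s columns.
Matching on a.bin_id = b.bin_id AND a.seg = b.seg.
- bin_id=1, seg=DM: no b row matches, row kept with b columns NULL.
- bin_id=2, seg=NU: 1 matching b row(s), so 1 row(s) emitted.
- bin_id=8, seg=NU: no b row matches, row kept with b columns NULL.
- bin_id=11, seg=NU: no b row matches, row kept with b columns NULL.
- bin_id=2, seg=DM: no b row matches, row kept with b columns NULL.
- bin_id=8, seg=DM: no b row matches, row kept with b columns NULL.
After projecting and ordering:
a.bin_id | b.bin_id
1 | NULL
2 | 2
2 | NULL
8 | NULL
8 | NULL
11 | NULL

(1, NULL); (2, 2); (2, NULL); (8, NULL); (8, NULL); (11, NULL)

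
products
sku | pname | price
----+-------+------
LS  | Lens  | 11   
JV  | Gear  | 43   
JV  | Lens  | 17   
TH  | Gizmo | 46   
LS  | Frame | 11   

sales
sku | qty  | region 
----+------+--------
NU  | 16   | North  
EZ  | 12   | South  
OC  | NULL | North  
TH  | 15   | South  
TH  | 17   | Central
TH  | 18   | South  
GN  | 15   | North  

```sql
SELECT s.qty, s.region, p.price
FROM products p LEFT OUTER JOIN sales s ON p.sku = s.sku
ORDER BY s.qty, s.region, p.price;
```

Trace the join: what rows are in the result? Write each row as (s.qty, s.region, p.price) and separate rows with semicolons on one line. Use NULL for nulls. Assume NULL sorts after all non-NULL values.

(15, South, 46); (17, Central, 46); (18, South, 46); (NULL, NULL, 11); (NULL, NULL, 11); (NULL, NULL, 17); (NULL, NULL, 43)

LEFT JOIN keeps every row from `products`; unmatched rows get NULL for `sales`'s columns.
Matching on p.sku = s.sku.
- p row (sku=LS): no match → kept, s columns NULL.
- p row (sku=JV): no match → kept, s columns NULL.
- p row (sku=JV): no match → kept, s columns NULL.
- p row (sku=TH): matches 3 s row(s) → 3 output row(s).
- p row (sku=LS): no match → kept, s columns NULL.
After projecting and ordering:
s.qty | s.region | p.price
15 | South | 46
17 | Central | 46
18 | South | 46
NULL | NULL | 11
NULL | NULL | 11
NULL | NULL | 17
NULL | NULL | 43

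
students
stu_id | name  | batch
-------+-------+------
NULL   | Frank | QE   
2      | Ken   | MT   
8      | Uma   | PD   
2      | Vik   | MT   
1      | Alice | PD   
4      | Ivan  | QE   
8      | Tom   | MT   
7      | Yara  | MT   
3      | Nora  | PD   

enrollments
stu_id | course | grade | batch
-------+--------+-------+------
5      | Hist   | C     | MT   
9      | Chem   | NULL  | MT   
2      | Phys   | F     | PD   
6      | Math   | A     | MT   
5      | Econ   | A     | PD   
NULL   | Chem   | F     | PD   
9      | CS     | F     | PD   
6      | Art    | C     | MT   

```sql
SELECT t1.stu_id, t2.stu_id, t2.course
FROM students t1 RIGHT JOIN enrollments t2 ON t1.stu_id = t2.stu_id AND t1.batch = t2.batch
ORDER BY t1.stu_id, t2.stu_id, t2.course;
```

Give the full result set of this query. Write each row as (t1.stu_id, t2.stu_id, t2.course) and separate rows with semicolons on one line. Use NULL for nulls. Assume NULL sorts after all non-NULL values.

(NULL, 2, Phys); (NULL, 5, Econ); (NULL, 5, Hist); (NULL, 6, Art); (NULL, 6, Math); (NULL, 9, CS); (NULL, 9, Chem); (NULL, NULL, Chem)

RIGHT JOIN keeps every row from `enrollments`; unmatched rows get NULL for `students`'s columns.
Matching on t1.stu_id = t2.stu_id AND t1.batch = t2.batch. A NULL in a compared column never satisfies the condition.
Matched pairs: 0; unmatched t2 rows kept: 8.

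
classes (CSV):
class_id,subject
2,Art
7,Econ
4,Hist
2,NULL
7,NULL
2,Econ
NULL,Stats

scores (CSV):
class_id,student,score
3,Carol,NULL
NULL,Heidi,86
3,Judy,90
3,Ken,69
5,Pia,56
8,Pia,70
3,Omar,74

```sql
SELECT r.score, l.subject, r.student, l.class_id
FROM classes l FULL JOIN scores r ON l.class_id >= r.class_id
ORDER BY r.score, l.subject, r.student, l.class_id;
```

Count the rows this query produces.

20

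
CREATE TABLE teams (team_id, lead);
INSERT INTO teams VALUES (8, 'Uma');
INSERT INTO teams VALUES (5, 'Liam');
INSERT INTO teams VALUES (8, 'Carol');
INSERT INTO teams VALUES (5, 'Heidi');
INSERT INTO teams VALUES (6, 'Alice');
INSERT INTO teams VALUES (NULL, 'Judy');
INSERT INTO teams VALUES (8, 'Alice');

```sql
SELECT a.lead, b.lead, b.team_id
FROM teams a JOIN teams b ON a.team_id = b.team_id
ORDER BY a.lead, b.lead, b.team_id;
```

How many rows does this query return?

14

INNER JOIN keeps only pairs where the ON condition holds.
Matching on a.team_id = b.team_id. A NULL in a compared column never satisfies the condition.
- a (team_id=8) pairs with 3 row(s) of b.
- a (team_id=5) pairs with 2 row(s) of b.
- a (team_id=8) pairs with 3 row(s) of b.
- a (team_id=5) pairs with 2 row(s) of b.
- a (team_id=6) pairs with 1 row(s) of b.
- a (team_id=NULL) has no partner → excluded.
- a (team_id=8) pairs with 3 row(s) of b.
Total: 14 rows.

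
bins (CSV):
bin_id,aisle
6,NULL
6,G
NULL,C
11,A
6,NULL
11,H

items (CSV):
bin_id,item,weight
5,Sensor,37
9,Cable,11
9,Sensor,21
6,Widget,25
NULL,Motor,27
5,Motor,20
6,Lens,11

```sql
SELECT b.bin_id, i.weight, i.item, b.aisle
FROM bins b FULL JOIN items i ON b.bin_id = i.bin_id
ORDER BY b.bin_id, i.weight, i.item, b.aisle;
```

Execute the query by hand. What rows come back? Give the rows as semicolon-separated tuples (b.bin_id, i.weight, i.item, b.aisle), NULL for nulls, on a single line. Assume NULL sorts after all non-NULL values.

FULL OUTER JOIN keeps every row from both sides; unmatched rows get NULL for the other side's columns.
Matching on b.bin_id = i.bin_id. A NULL in a compared column never satisfies the condition.
Matched pairs: 6; unmatched b rows kept: 3; unmatched i rows kept: 5.

(6, 11, Lens, G); (6, 11, Lens, NULL); (6, 11, Lens, NULL); (6, 25, Widget, G); (6, 25, Widget, NULL); (6, 25, Widget, NULL); (11, NULL, NULL, A); (11, NULL, NULL, H); (NULL, 11, Cable, NULL); (NULL, 20, Motor, NULL); (NULL, 21, Sensor, NULL); (NULL, 27, Motor, NULL); (NULL, 37, Sensor, NULL); (NULL, NULL, NULL, C)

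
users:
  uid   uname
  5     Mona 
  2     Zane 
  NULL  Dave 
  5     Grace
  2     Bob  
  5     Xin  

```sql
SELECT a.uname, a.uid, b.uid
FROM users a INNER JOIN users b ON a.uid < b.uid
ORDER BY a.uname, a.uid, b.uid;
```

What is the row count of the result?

INNER JOIN keeps only pairs where the ON condition holds.
Matching on a.uid < b.uid. A NULL in a compared column never satisfies the condition.
- a[0] uid=5 → no match; dropped.
- a[1] uid=2 → 3 match(es) in b → 3 row(s).
- a[2] uid=NULL → no match; dropped.
- a[3] uid=5 → no match; dropped.
- a[4] uid=2 → 3 match(es) in b → 3 row(s).
- a[5] uid=5 → no match; dropped.
Total: 6 rows.

6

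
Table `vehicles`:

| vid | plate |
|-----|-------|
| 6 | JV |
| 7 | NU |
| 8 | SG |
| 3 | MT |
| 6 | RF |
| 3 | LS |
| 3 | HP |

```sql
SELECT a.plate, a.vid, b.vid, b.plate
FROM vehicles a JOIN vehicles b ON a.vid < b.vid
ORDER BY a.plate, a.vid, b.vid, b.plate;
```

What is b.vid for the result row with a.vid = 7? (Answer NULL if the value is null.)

8

INNER JOIN keeps only pairs where the ON condition holds.
Matching on a.vid < b.vid.
- vid=6: 2 matching b row(s), so 2 row(s) emitted.
- vid=7: 1 matching b row(s), so 1 row(s) emitted.
- vid=8: no matching b row, dropped.
- vid=3: 4 matching b row(s), so 4 row(s) emitted.
- vid=6: 2 matching b row(s), so 2 row(s) emitted.
- vid=3: 4 matching b row(s), so 4 row(s) emitted.
- vid=3: 4 matching b row(s), so 4 row(s) emitted.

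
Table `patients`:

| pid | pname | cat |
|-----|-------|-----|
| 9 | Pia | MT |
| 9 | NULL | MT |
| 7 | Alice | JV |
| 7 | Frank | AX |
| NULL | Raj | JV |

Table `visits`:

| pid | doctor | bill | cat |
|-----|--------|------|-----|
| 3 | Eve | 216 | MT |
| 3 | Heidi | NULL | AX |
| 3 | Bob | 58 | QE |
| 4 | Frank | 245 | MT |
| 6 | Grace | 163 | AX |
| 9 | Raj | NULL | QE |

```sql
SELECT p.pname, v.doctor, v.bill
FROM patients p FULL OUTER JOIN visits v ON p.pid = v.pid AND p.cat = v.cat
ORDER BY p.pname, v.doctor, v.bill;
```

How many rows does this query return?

11

FULL OUTER JOIN keeps every row from both sides; unmatched rows get NULL for the other side's columns.
Matching on p.pid = v.pid AND p.cat = v.cat. A NULL in a compared column never satisfies the condition.
- p (pid=9, cat=MT) has no partner → padded with NULL.
- p (pid=9, cat=MT) has no partner → padded with NULL.
- p (pid=7, cat=JV) has no partner → padded with NULL.
- p (pid=7, cat=AX) has no partner → padded with NULL.
- p (pid=NULL, cat=JV) has no partner → padded with NULL.
- 6 row(s) from v found no p partner → padded with NULL.
Total: 0 matched + 11 padded = 11 rows.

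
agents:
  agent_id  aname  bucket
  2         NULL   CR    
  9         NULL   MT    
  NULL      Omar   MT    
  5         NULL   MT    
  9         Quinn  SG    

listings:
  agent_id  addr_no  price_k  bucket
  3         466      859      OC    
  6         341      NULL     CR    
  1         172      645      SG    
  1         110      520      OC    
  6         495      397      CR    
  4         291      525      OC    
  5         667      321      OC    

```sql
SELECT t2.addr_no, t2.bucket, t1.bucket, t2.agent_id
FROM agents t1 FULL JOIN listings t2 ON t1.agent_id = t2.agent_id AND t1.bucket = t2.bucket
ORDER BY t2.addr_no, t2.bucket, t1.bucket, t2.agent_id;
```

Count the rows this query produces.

12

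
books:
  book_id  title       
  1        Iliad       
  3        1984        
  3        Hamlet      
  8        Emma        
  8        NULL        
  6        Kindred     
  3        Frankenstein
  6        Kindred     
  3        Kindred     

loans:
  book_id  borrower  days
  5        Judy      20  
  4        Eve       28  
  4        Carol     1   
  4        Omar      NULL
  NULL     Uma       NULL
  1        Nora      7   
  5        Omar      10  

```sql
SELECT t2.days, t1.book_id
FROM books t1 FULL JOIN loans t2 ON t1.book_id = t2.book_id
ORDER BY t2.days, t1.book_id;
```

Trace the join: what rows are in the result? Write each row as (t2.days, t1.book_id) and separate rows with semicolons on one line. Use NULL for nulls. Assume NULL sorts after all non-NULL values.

FULL OUTER JOIN keeps every row from both sides; unmatched rows get NULL for the other side's columns.
Matching on t1.book_id = t2.book_id. A NULL in a compared column never satisfies the condition.
- t1 (book_id=1) pairs with 1 row(s) of t2.
- t1 (book_id=3) has no partner → padded with NULL.
- t1 (book_id=3) has no partner → padded with NULL.
- t1 (book_id=8) has no partner → padded with NULL.
- t1 (book_id=8) has no partner → padded with NULL.
- t1 (book_id=6) has no partner → padded with NULL.
- t1 (book_id=3) has no partner → padded with NULL.
- t1 (book_id=6) has no partner → padded with NULL.
- t1 (book_id=3) has no partner → padded with NULL.
- plus 6 unmatched t2 row(s), each kept with NULL t1 columns.

(1, NULL); (7, 1); (10, NULL); (20, NULL); (28, NULL); (NULL, 3); (NULL, 3); (NULL, 3); (NULL, 3); (NULL, 6); (NULL, 6); (NULL, 8); (NULL, 8); (NULL, NULL); (NULL, NULL)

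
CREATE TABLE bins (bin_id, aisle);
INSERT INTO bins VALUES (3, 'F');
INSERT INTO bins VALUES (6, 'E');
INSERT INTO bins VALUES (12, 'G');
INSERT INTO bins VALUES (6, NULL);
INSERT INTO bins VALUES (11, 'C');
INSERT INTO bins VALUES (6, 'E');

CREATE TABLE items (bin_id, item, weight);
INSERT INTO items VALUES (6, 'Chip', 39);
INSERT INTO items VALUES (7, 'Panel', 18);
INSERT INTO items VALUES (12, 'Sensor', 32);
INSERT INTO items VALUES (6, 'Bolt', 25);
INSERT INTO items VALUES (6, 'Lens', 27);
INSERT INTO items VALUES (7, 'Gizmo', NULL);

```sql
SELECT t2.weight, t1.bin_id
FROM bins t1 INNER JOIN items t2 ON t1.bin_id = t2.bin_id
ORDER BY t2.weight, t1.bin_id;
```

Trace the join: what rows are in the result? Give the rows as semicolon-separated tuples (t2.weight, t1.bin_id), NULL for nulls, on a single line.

(25, 6); (25, 6); (25, 6); (27, 6); (27, 6); (27, 6); (32, 12); (39, 6); (39, 6); (39, 6)

INNER JOIN keeps only pairs where the ON condition holds.
Matching on t1.bin_id = t2.bin_id.
- bin_id=3: no matching t2 row, dropped.
- bin_id=6: 3 matching t2 row(s), so 3 row(s) emitted.
- bin_id=12: 1 matching t2 row(s), so 1 row(s) emitted.
- bin_id=6: 3 matching t2 row(s), so 3 row(s) emitted.
- bin_id=11: no matching t2 row, dropped.
- bin_id=6: 3 matching t2 row(s), so 3 row(s) emitted.
After projecting and ordering:
t2.weight | t1.bin_id
25 | 6
25 | 6
25 | 6
27 | 6
27 | 6
27 | 6
32 | 12
39 | 6
39 | 6
39 | 6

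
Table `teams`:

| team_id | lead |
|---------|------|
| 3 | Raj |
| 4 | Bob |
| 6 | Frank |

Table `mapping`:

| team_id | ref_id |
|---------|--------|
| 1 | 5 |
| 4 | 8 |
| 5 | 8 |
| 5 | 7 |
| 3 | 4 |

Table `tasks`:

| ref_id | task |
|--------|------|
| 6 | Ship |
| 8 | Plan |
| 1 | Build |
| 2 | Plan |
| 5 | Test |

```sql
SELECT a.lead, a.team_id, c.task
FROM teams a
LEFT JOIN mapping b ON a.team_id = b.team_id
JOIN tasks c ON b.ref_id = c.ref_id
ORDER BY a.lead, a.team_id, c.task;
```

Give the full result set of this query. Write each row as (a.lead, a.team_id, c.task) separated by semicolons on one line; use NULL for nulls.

(Bob, 4, Plan)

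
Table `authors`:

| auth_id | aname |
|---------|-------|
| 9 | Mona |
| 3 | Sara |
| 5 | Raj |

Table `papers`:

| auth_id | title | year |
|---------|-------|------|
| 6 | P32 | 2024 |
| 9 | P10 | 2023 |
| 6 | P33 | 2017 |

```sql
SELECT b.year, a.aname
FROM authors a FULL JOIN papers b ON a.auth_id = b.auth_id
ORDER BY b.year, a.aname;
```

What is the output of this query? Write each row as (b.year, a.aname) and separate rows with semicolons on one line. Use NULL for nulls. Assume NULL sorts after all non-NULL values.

(2017, NULL); (2023, Mona); (2024, NULL); (NULL, Raj); (NULL, Sara)

FULL OUTER JOIN keeps every row from both sides; unmatched rows get NULL for the other side's columns.
Matching on a.auth_id = b.auth_id.
Matched pairs: 1; unmatched a rows kept: 2; unmatched b rows kept: 2.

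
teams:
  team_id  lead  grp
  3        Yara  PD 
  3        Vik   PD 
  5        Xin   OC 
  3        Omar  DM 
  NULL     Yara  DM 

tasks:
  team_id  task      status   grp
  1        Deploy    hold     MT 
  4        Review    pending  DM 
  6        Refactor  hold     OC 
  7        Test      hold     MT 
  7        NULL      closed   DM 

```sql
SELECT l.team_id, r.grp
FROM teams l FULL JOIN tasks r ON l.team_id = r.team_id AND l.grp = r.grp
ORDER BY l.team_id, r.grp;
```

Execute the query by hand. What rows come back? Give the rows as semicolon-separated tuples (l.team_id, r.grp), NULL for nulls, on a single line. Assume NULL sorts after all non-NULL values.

FULL OUTER JOIN keeps every row from both sides; unmatched rows get NULL for the other side's columns.
Matching on l.team_id = r.team_id AND l.grp = r.grp. A NULL in a compared column never satisfies the condition.
Matched pairs: 0; unmatched l rows kept: 5; unmatched r rows kept: 5.

(3, NULL); (3, NULL); (3, NULL); (5, NULL); (NULL, DM); (NULL, DM); (NULL, MT); (NULL, MT); (NULL, OC); (NULL, NULL)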